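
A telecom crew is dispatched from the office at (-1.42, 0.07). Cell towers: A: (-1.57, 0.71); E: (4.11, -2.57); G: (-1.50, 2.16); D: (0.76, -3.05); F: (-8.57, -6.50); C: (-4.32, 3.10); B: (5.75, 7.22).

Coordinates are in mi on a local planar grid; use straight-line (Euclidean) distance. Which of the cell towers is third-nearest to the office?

D

Distance to each, sorted:
A: 0.7 mi
G: 2.1 mi
D: 3.8 mi
C: 4.2 mi
E: 6.1 mi
F: 9.7 mi
B: 10.1 mi
The third-nearest is D at 3.8 mi.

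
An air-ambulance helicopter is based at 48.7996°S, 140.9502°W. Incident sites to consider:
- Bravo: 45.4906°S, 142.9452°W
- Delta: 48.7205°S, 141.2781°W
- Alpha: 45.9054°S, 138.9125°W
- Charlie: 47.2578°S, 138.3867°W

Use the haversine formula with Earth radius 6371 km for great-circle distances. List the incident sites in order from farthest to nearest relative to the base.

Bravo, Alpha, Charlie, Delta

Computing each great-circle distance from 48.7996°S, 140.9502°W:
Bravo 45.4906°S, 142.9452°W: 397.6 km
Alpha 45.9054°S, 138.9125°W: 356.5 km
Charlie 47.2578°S, 138.3867°W: 256.4 km
Delta 48.7205°S, 141.2781°W: 25.6 km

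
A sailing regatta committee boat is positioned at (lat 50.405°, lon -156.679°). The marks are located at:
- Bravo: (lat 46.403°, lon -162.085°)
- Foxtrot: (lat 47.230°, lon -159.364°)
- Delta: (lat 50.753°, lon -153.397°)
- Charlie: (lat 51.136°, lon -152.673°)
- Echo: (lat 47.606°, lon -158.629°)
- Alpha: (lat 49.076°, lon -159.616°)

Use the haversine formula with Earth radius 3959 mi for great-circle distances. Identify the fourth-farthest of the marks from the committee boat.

Charlie

Distance to each, sorted:
Bravo: 371.2 mi
Foxtrot: 251.1 mi
Echo: 212.6 mi
Charlie: 182.2 mi
Alpha: 160.1 mi
Delta: 146.0 mi
The fourth-farthest is Charlie at 182.2 mi.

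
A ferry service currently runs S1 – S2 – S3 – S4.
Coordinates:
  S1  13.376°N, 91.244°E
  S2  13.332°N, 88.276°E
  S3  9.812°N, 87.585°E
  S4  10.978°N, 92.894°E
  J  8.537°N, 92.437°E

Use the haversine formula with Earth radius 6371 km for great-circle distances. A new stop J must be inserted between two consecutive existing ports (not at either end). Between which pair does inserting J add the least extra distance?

Added distance for inserting J between each consecutive pair:
S1–S2: 932.8 km
S2–S3: 852.9 km
S3–S4: 232.2 km
Smallest added distance is 232.2 km, inserting between S3 and S4.

between S3 and S4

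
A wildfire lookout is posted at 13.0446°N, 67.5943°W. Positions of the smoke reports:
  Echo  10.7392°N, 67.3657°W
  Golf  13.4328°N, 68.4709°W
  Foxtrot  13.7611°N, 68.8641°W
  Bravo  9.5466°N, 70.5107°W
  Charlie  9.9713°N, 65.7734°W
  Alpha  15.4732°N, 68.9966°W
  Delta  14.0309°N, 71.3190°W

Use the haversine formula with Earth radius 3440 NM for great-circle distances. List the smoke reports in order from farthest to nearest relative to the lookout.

Distance from the lookout at 13.0446°N, 67.5943°W to each:
Bravo 9.5466°N, 70.5107°W: 271.3 NM
Delta 14.0309°N, 71.3190°W: 225.3 NM
Charlie 9.9713°N, 65.7734°W: 213.4 NM
Alpha 15.4732°N, 68.9966°W: 167.1 NM
Echo 10.7392°N, 67.3657°W: 139.1 NM
Foxtrot 13.7611°N, 68.8641°W: 85.7 NM
Golf 13.4328°N, 68.4709°W: 56.3 NM

Bravo, Delta, Charlie, Alpha, Echo, Foxtrot, Golf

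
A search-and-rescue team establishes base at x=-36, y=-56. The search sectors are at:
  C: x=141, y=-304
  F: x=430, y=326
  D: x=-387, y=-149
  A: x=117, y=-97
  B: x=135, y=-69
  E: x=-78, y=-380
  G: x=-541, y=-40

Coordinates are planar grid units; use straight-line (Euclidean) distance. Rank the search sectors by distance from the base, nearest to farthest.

A, B, C, E, D, G, F

Distances from the base:
A x=117, y=-97: 158.4
B x=135, y=-69: 171.5
C x=141, y=-304: 304.7
E x=-78, y=-380: 326.7
D x=-387, y=-149: 363.1
G x=-541, y=-40: 505.3
F x=430, y=326: 602.6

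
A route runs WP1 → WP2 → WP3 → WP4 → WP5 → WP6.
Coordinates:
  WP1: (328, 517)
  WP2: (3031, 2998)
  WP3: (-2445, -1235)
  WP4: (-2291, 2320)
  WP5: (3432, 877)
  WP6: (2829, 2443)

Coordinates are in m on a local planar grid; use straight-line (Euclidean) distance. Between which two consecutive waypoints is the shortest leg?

WP5–WP6

Leg distances:
WP1→WP2: 3669.0 m
WP2→WP3: 6921.3 m
WP3→WP4: 3558.3 m
WP4→WP5: 5902.1 m
WP5→WP6: 1678.1 m
The shortest leg is WP5–WP6 at 1678.1 m.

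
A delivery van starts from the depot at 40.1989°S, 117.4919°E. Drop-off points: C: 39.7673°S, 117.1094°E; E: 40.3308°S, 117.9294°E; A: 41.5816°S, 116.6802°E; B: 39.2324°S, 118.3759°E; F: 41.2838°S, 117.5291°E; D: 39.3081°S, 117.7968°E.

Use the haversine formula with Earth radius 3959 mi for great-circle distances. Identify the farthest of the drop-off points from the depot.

A

Distance to each, sorted:
A: 104.5 mi
B: 81.7 mi
F: 75.0 mi
D: 63.6 mi
C: 36.0 mi
E: 24.8 mi
The farthest is A at 104.5 mi.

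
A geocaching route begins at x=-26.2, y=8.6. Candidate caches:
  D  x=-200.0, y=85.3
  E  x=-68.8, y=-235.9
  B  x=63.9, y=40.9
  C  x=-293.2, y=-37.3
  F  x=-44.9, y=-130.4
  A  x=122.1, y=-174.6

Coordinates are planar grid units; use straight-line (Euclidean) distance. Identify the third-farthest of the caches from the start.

Distances from the start (x=-26.2, y=8.6):
C: 270.9
E: 248.2
A: 235.7
D: 190.0
F: 140.3
B: 95.7
The third-farthest is A at 235.7.

A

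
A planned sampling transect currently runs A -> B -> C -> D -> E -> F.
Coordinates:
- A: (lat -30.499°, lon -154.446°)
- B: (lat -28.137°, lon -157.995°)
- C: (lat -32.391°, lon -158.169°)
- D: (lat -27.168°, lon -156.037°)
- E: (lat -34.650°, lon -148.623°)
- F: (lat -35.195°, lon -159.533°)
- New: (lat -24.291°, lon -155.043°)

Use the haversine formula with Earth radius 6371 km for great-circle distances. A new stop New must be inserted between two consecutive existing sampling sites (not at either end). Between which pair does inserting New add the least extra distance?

between D and E

Added distance for inserting New between each consecutive pair:
A–B: 779.2 km
B–C: 996.9 km
C–D: 670.0 km
D–E: 551.8 km
E–F: 1599.2 km
Smallest added distance is 551.8 km, inserting between D and E.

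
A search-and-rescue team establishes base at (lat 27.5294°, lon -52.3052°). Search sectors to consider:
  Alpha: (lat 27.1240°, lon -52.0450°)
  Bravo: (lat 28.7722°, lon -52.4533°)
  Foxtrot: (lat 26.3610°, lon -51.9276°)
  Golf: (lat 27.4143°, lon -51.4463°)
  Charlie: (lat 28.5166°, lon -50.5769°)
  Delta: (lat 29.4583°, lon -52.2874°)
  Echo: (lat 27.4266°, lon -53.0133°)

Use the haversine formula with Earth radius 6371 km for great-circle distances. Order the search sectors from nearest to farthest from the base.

Alpha, Echo, Golf, Foxtrot, Bravo, Charlie, Delta

Computing each great-circle distance from (lat 27.5294°, lon -52.3052°):
Alpha (lat 27.1240°, lon -52.0450°): 51.9 km
Echo (lat 27.4266°, lon -53.0133°): 70.8 km
Golf (lat 27.4143°, lon -51.4463°): 85.7 km
Foxtrot (lat 26.3610°, lon -51.9276°): 135.2 km
Bravo (lat 28.7722°, lon -52.4533°): 139.0 km
Charlie (lat 28.5166°, lon -50.5769°): 202.1 km
Delta (lat 29.4583°, lon -52.2874°): 214.5 km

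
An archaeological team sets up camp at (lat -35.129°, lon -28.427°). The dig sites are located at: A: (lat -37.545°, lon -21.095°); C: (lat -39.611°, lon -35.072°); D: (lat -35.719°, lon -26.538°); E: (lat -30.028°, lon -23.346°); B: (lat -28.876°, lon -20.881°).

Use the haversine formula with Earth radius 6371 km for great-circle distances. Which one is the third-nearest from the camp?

E

Distance to each, sorted:
D: 183.3 km
A: 709.3 km
E: 740.3 km
C: 769.8 km
B: 994.2 km
The third-nearest is E at 740.3 km.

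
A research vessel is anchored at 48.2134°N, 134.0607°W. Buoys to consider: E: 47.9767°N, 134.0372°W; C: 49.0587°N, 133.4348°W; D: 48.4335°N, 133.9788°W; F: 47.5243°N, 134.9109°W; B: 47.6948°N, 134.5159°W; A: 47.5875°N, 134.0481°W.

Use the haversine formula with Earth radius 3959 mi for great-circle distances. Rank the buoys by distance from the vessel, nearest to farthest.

D, E, B, A, F, C

Distance from the vessel at 48.2134°N, 134.0607°W to each:
D 48.4335°N, 133.9788°W: 15.7 mi
E 47.9767°N, 134.0372°W: 16.4 mi
B 47.6948°N, 134.5159°W: 41.6 mi
A 47.5875°N, 134.0481°W: 43.3 mi
F 47.5243°N, 134.9109°W: 61.8 mi
C 49.0587°N, 133.4348°W: 65.0 mi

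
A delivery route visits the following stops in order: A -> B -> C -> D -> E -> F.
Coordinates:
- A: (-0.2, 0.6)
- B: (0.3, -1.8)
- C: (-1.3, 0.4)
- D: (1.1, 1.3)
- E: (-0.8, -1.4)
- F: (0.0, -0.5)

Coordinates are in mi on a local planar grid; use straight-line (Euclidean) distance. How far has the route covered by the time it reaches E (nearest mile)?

Leg distances:
A→B: 2.5 mi  (cumulative 2.5 mi)
B→C: 2.7 mi  (cumulative 5.2 mi)
C→D: 2.6 mi  (cumulative 7.7 mi)
D→E: 3.3 mi  (cumulative 11.0 mi)
Cumulative distance at E ≈ 11 mi.

11 mi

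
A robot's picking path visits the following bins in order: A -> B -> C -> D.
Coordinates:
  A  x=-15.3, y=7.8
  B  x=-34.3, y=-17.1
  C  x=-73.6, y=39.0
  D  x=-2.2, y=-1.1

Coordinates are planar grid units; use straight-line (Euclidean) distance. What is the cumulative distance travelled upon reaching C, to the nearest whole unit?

100

Leg distances:
A→B: 31.3  (cumulative 31.3)
B→C: 68.5  (cumulative 99.8)
Cumulative distance at C ≈ 100.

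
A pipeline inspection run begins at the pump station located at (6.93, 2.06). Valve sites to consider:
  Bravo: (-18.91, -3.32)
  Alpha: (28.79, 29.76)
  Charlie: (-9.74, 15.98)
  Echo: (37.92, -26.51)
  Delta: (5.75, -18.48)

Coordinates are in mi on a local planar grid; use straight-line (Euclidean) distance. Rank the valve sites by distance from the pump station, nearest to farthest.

Delta, Charlie, Bravo, Alpha, Echo

Computing each straight-line distance from (6.93, 2.06):
Delta (5.75, -18.48): 20.6 mi
Charlie (-9.74, 15.98): 21.7 mi
Bravo (-18.91, -3.32): 26.4 mi
Alpha (28.79, 29.76): 35.3 mi
Echo (37.92, -26.51): 42.2 mi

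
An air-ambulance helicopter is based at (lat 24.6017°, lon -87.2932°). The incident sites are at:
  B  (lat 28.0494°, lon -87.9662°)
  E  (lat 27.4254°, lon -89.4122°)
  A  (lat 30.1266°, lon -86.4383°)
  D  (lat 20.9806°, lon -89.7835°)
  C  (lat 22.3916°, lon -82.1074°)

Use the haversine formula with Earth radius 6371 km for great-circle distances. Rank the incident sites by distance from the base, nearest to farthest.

Distances from the base:
E (lat 27.4254°, lon -89.4122°): 378.7 km
B (lat 28.0494°, lon -87.9662°): 389.2 km
D (lat 20.9806°, lon -89.7835°): 476.7 km
C (lat 22.3916°, lon -82.1074°): 583.1 km
A (lat 30.1266°, lon -86.4383°): 620.1 km

E, B, D, C, A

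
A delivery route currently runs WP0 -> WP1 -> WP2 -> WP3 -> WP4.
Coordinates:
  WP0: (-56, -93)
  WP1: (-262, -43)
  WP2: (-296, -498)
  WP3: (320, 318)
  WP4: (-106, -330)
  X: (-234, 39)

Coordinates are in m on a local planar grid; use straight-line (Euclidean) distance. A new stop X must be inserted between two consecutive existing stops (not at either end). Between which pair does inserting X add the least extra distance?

between WP0 and WP1

Added distance for inserting X between each consecutive pair:
WP0–WP1: 96.3 m
WP1–WP2: 170.9 m
WP2–WP3: 138.5 m
WP3–WP4: 235.4 m
Smallest added distance is 96.3 m, inserting between WP0 and WP1.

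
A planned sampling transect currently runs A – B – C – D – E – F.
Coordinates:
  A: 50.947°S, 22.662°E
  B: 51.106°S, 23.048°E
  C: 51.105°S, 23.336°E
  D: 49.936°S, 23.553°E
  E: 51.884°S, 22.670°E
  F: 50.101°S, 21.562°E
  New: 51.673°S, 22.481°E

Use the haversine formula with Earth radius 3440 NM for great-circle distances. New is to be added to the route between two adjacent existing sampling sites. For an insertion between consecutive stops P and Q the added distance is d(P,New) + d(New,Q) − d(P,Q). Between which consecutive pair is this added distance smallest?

between E and F

Added distance for inserting New between each consecutive pair:
A–B: 66.8 NM
B–C: 76.1 NM
C–D: 88.1 NM
D–E: 4.8 NM
E–F: 0.1 NM
Smallest added distance is 0.1 NM, inserting between E and F.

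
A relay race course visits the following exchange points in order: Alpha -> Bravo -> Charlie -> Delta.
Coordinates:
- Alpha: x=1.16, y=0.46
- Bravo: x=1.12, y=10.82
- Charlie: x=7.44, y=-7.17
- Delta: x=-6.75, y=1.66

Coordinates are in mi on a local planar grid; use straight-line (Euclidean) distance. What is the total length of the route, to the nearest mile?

46 mi

Leg distances:
Alpha→Bravo: 10.4 mi  (cumulative 10.4 mi)
Bravo→Charlie: 19.1 mi  (cumulative 29.4 mi)
Charlie→Delta: 16.7 mi  (cumulative 46.1 mi)
Total route length ≈ 46 mi.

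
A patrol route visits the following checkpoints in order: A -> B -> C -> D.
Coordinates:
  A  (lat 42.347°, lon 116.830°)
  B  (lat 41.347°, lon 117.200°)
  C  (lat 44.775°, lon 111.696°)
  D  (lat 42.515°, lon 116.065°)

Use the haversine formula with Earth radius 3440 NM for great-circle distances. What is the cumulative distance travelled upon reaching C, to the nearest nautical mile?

379 NM

Leg distances:
A→B: 62.3 NM  (cumulative 62.3 NM)
B→C: 317.1 NM  (cumulative 379.4 NM)
Cumulative distance at C ≈ 379 NM.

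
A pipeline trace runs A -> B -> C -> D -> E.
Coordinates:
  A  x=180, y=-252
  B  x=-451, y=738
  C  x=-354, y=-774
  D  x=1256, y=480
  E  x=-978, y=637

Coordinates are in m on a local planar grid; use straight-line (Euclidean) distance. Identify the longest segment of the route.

D–E

Leg distances:
A→B: 1174.0 m
B→C: 1515.1 m
C→D: 2040.7 m
D→E: 2239.5 m
The longest leg is D–E at 2239.5 m.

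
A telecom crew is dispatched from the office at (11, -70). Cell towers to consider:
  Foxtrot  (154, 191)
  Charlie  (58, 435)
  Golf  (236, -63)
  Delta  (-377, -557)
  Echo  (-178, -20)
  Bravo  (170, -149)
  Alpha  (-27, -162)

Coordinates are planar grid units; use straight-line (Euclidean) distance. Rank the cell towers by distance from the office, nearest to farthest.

Alpha, Bravo, Echo, Golf, Foxtrot, Charlie, Delta

Distances from the office:
Alpha (-27, -162): 99.5
Bravo (170, -149): 177.5
Echo (-178, -20): 195.5
Golf (236, -63): 225.1
Foxtrot (154, 191): 297.6
Charlie (58, 435): 507.2
Delta (-377, -557): 622.7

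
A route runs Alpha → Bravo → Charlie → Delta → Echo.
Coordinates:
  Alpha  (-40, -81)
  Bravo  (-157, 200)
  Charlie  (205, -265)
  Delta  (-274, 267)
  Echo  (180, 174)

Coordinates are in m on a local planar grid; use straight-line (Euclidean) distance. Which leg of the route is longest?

Leg distances:
Alpha→Bravo: 304.4 m
Bravo→Charlie: 589.3 m
Charlie→Delta: 715.9 m
Delta→Echo: 463.4 m
The longest leg is Charlie–Delta at 715.9 m.

Charlie–Delta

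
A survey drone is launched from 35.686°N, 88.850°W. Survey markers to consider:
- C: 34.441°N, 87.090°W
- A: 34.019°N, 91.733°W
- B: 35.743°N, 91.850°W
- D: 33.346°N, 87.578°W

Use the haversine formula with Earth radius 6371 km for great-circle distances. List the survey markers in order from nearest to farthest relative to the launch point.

Distances from the launch point:
C 34.441°N, 87.090°W: 211.7 km
B 35.743°N, 91.850°W: 270.9 km
D 33.346°N, 87.578°W: 285.1 km
A 34.019°N, 91.733°W: 321.8 km

C, B, D, A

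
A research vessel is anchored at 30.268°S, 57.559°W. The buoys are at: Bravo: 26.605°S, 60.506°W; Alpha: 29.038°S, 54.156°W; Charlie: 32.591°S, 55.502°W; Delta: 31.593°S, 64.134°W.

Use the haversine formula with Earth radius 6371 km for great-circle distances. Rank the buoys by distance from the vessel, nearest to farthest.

Charlie, Alpha, Bravo, Delta

Distances from the vessel:
Charlie 32.591°S, 55.502°W: 323.7 km
Alpha 29.038°S, 54.156°W: 356.1 km
Bravo 26.605°S, 60.506°W: 498.9 km
Delta 31.593°S, 64.134°W: 644.1 km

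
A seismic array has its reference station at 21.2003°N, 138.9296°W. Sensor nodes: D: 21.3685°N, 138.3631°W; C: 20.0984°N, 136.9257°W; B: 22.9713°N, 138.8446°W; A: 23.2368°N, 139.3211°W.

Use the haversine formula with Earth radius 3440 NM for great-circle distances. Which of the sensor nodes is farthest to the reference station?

C

Distances from the reference station (21.2003°N, 138.9296°W):
C: 130.6 NM
A: 124.2 NM
B: 106.4 NM
D: 33.3 NM
The farthest is C at 130.6 NM.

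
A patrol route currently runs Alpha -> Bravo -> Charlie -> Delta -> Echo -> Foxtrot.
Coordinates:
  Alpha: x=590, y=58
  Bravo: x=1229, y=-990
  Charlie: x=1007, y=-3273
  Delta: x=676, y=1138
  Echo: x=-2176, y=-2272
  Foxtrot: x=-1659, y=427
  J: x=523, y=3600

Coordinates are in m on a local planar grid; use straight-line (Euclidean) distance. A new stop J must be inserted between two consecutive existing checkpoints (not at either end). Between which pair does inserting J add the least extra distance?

Added distance for inserting J between each consecutive pair:
Alpha–Bravo: 6959.2 m
Bravo–Charlie: 9240.2 m
Charlie–Delta: 4933.4 m
Delta–Echo: 4483.9 m
Echo–Foxtrot: 7565.4 m
Smallest added distance is 4483.9 m, inserting between Delta and Echo.

between Delta and Echo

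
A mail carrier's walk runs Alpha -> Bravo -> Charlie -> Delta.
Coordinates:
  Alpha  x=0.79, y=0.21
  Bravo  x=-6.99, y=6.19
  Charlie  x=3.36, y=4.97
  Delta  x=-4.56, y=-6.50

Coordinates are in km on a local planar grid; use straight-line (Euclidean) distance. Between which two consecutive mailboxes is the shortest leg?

Alpha–Bravo

Leg distances:
Alpha→Bravo: 9.8 km
Bravo→Charlie: 10.4 km
Charlie→Delta: 13.9 km
The shortest leg is Alpha–Bravo at 9.8 km.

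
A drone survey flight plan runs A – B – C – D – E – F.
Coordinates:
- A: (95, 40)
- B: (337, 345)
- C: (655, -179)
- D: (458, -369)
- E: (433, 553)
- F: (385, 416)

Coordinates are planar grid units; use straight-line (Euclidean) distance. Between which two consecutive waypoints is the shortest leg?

Leg distances:
A→B: 389.3
B→C: 612.9
C→D: 273.7
D→E: 922.3
E→F: 145.2
The shortest leg is E–F at 145.2.

E–F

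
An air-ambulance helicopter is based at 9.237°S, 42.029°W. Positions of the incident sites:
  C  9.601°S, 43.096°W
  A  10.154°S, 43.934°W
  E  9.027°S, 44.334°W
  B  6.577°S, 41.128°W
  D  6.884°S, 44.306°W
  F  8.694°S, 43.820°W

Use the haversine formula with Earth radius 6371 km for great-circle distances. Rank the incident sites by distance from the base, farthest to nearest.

D, B, E, A, F, C

Distances from the base:
D 6.884°S, 44.306°W: 362.3 km
B 6.577°S, 41.128°W: 312.0 km
E 9.027°S, 44.334°W: 254.1 km
A 10.154°S, 43.934°W: 232.4 km
F 8.694°S, 43.820°W: 205.8 km
C 9.601°S, 43.096°W: 123.8 km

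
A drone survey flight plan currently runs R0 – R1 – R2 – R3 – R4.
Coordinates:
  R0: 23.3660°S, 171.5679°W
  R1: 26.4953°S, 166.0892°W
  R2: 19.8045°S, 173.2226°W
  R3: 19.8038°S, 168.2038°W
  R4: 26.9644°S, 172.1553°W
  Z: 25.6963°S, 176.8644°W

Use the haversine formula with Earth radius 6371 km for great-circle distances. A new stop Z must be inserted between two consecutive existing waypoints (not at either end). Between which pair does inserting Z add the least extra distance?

Added distance for inserting Z between each consecutive pair:
R0–R1: 1021.7 km
R1–R2: 792.0 km
R2–R3: 1332.0 km
R3–R4: 700.7 km
Smallest added distance is 700.7 km, inserting between R3 and R4.

between R3 and R4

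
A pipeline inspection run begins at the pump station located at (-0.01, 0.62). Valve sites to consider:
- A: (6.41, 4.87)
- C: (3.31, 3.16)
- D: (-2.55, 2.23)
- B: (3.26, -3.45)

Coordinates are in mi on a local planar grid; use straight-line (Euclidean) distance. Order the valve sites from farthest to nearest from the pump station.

A, B, C, D

Computing each straight-line distance from (-0.01, 0.62):
A (6.41, 4.87): 7.7 mi
B (3.26, -3.45): 5.2 mi
C (3.31, 3.16): 4.2 mi
D (-2.55, 2.23): 3.0 mi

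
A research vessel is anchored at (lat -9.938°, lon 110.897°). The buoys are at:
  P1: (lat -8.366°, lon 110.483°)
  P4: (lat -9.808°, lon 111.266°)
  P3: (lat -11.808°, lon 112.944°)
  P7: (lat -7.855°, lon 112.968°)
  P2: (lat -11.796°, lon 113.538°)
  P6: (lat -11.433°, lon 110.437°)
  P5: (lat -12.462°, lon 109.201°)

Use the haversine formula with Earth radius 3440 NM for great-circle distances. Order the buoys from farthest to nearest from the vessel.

Distances from the vessel:
P2 (lat -11.796°, lon 113.538°): 191.5 NM
P5 (lat -12.462°, lon 109.201°): 181.5 NM
P7 (lat -7.855°, lon 112.968°): 175.3 NM
P3 (lat -11.808°, lon 112.944°): 164.8 NM
P1 (lat -8.366°, lon 110.483°): 97.5 NM
P6 (lat -11.433°, lon 110.437°): 93.8 NM
P4 (lat -9.808°, lon 111.266°): 23.2 NM

P2, P5, P7, P3, P1, P6, P4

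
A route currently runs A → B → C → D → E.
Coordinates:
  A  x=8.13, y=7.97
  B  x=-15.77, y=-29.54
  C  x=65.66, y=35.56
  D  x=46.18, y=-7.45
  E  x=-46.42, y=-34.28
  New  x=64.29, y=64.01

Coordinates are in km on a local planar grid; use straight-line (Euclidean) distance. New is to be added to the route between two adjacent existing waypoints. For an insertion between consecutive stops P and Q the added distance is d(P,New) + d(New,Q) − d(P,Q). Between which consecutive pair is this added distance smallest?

between B and C

Added distance for inserting New between each consecutive pair:
A–B: 158.0 km
B–C: 47.4 km
C–D: 55.0 km
D–E: 125.4 km
Smallest added distance is 47.4 km, inserting between B and C.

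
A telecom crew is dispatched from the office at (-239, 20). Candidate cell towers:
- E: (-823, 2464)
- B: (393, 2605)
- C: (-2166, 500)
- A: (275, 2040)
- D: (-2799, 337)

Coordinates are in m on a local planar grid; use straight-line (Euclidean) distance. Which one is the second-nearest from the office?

Distance to each, sorted:
C: 1985.9 m
A: 2084.4 m
E: 2512.8 m
D: 2579.6 m
B: 2661.1 m
The second-nearest is A at 2084.4 m.

A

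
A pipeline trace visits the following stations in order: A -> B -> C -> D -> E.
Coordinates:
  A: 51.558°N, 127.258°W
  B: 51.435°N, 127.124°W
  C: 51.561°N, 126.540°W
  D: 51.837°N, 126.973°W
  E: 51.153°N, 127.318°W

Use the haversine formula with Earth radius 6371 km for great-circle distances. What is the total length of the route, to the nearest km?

182 km

Leg distances:
A→B: 16.5 km  (cumulative 16.5 km)
B→C: 42.8 km  (cumulative 59.3 km)
C→D: 42.8 km  (cumulative 102.1 km)
D→E: 79.7 km  (cumulative 181.8 km)
Total route length ≈ 182 km.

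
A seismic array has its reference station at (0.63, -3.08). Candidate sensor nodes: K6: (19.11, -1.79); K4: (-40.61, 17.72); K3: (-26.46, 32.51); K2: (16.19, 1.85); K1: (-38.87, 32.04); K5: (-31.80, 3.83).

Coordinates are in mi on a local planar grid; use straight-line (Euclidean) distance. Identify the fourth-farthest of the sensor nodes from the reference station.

K5

Distances from the reference station ((0.63, -3.08)):
K1: 52.9 mi
K4: 46.2 mi
K3: 44.7 mi
K5: 33.2 mi
K6: 18.5 mi
K2: 16.3 mi
The fourth-farthest is K5 at 33.2 mi.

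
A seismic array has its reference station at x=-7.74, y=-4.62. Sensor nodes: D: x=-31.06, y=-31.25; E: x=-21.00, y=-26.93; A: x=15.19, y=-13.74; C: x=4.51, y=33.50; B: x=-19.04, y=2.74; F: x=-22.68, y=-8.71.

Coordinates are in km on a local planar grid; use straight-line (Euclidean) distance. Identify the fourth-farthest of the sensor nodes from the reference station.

A

Distance to each, sorted:
C: 40.0 km
D: 35.4 km
E: 26.0 km
A: 24.7 km
F: 15.5 km
B: 13.5 km
The fourth-farthest is A at 24.7 km.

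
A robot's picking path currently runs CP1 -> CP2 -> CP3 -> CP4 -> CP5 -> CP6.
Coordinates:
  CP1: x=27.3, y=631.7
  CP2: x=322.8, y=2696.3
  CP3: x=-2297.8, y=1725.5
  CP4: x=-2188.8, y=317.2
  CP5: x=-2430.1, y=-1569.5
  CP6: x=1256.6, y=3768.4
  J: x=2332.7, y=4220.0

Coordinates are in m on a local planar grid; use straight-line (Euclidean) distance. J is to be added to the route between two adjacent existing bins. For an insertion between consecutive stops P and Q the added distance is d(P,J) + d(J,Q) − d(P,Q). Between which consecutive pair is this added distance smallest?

between CP5 and CP6

Added distance for inserting J between each consecutive pair:
CP1–CP2: 4701.6 m
CP2–CP3: 4987.2 m
CP3–CP4: 9820.1 m
CP4–CP5: 11567.7 m
CP5–CP6: 2176.6 m
Smallest added distance is 2176.6 m, inserting between CP5 and CP6.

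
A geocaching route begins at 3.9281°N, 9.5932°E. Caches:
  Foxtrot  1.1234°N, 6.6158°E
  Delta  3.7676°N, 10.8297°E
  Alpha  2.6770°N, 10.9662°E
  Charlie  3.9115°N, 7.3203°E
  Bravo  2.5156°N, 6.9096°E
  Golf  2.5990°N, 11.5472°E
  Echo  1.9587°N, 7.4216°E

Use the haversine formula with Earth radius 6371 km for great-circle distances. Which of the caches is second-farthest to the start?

Bravo

Distance to each, sorted:
Foxtrot: 454.6 km
Bravo: 336.8 km
Echo: 325.7 km
Golf: 262.5 km
Charlie: 252.2 km
Alpha: 206.4 km
Delta: 138.3 km
The second-farthest is Bravo at 336.8 km.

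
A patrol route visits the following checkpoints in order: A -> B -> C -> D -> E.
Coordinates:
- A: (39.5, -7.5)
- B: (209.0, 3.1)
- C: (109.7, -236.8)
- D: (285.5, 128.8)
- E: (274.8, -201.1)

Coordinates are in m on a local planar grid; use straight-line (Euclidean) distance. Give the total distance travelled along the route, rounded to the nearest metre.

1165 m

Leg distances:
A→B: 169.8 m  (cumulative 169.8 m)
B→C: 259.6 m  (cumulative 429.5 m)
C→D: 405.7 m  (cumulative 835.1 m)
D→E: 330.1 m  (cumulative 1165.2 m)
Total route length ≈ 1165 m.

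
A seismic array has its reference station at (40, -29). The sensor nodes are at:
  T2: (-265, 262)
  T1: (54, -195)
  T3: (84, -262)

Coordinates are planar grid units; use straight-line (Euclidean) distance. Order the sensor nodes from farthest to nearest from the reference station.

Distance from the reference station at (40, -29) to each:
T2 (-265, 262): 421.6
T3 (84, -262): 237.1
T1 (54, -195): 166.6

T2, T3, T1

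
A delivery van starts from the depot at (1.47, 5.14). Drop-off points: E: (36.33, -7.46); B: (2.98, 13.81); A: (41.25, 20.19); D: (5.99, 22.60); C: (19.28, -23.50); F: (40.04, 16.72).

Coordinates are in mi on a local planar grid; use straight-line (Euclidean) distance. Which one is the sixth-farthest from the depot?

B

Distance to each, sorted:
A: 42.5 mi
F: 40.3 mi
E: 37.1 mi
C: 33.7 mi
D: 18.0 mi
B: 8.8 mi
The sixth-farthest is B at 8.8 mi.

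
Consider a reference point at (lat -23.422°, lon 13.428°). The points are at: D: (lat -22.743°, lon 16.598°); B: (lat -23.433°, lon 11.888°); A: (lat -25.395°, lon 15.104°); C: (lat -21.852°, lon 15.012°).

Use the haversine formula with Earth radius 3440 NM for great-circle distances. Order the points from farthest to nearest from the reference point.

D, A, C, B

Distances from the reference point:
D (lat -22.743°, lon 16.598°): 179.8 NM
A (lat -25.395°, lon 15.104°): 149.8 NM
C (lat -21.852°, lon 15.012°): 128.8 NM
B (lat -23.433°, lon 11.888°): 84.8 NM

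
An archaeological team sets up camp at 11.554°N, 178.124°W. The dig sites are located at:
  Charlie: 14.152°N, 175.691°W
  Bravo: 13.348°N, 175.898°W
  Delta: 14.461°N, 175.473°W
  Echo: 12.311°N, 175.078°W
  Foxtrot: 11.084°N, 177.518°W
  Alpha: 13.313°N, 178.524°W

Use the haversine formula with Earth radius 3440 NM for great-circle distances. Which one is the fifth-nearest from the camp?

Distances from the camp (11.554°N, 178.124°W):
Foxtrot: 45.5 NM
Alpha: 108.2 NM
Bravo: 169.2 NM
Echo: 184.6 NM
Charlie: 211.2 NM
Delta: 233.5 NM
The fifth-nearest is Charlie at 211.2 NM.

Charlie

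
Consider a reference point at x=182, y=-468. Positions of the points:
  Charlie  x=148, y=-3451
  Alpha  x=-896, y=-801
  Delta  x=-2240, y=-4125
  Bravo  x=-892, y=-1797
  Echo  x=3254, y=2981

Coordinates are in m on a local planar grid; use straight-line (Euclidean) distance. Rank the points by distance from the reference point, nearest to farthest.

Computing each straight-line distance from x=182, y=-468:
Alpha x=-896, y=-801: 1128.3 m
Bravo x=-892, y=-1797: 1708.7 m
Charlie x=148, y=-3451: 2983.2 m
Delta x=-2240, y=-4125: 4386.3 m
Echo x=3254, y=2981: 4618.7 m

Alpha, Bravo, Charlie, Delta, Echo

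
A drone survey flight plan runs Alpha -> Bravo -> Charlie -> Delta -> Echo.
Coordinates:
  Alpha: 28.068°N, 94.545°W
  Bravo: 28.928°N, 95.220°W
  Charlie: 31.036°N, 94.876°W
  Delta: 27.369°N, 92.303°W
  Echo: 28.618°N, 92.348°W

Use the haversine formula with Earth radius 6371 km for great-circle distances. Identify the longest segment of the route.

Leg distances:
Alpha→Bravo: 116.2 km
Bravo→Charlie: 236.7 km
Charlie→Delta: 478.1 km
Delta→Echo: 139.0 km
The longest leg is Charlie–Delta at 478.1 km.

Charlie–Delta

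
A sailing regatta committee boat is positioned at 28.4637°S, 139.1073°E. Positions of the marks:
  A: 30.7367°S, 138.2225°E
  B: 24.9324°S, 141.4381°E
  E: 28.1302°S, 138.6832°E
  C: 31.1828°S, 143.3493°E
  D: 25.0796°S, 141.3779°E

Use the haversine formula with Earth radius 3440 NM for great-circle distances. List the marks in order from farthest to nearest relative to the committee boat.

Distances from the committee boat:
C 31.1828°S, 143.3493°E: 274.7 NM
B 24.9324°S, 141.4381°E: 246.1 NM
D 25.0796°S, 141.3779°E: 236.8 NM
A 30.7367°S, 138.2225°E: 144.1 NM
E 28.1302°S, 138.6832°E: 30.1 NM

C, B, D, A, E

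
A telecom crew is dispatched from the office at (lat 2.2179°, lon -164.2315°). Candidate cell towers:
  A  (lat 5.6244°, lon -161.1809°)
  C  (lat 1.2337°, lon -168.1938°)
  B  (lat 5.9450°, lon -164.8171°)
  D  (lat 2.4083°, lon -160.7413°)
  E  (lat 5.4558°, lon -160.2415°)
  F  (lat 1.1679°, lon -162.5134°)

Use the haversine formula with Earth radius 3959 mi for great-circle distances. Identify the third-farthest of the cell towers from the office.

C

Distances from the office ((lat 2.2179°, lon -164.2315°)):
E: 354.5 mi
A: 315.6 mi
C: 282.0 mi
B: 260.7 mi
D: 241.3 mi
F: 139.1 mi
The third-farthest is C at 282.0 mi.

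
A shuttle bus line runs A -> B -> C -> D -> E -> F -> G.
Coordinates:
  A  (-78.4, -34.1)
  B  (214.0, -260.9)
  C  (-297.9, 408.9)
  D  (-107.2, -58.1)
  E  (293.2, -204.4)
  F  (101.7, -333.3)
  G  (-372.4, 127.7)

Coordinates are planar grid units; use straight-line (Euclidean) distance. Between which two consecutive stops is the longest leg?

Leg distances:
A→B: 370.0
B→C: 843.0
C→D: 504.4
D→E: 426.3
E→F: 230.8
F→G: 661.3
The longest leg is B–C at 843.0.

B–C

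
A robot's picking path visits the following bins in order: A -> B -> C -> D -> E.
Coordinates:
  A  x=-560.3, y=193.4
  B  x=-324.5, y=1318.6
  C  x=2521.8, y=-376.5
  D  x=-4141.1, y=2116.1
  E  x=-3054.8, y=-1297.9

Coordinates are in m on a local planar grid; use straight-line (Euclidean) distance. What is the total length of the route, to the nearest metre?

Leg distances:
A→B: 1149.6 m  (cumulative 1149.6 m)
B→C: 3312.8 m  (cumulative 4462.5 m)
C→D: 7113.9 m  (cumulative 11576.3 m)
D→E: 3582.7 m  (cumulative 15159.0 m)
Total route length ≈ 15159 m.

15159 m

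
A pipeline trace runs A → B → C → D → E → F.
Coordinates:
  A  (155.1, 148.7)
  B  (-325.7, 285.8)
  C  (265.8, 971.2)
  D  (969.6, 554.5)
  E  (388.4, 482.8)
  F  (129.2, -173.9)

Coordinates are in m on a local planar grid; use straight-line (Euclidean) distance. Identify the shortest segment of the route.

Leg distances:
A→B: 500.0 m
B→C: 905.3 m
C→D: 817.9 m
D→E: 585.6 m
E→F: 706.0 m
The shortest leg is A–B at 500.0 m.

A–B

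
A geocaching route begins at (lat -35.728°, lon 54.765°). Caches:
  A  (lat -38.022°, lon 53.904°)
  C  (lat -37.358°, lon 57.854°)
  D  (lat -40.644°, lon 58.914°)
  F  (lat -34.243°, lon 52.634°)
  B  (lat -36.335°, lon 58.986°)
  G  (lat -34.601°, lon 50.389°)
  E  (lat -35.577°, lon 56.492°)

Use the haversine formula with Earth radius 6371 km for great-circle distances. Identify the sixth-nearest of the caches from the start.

Distance to each, sorted:
E: 156.9 km
F: 254.9 km
A: 266.3 km
C: 330.1 km
B: 385.5 km
G: 417.0 km
D: 655.8 km
The sixth-nearest is G at 417.0 km.

G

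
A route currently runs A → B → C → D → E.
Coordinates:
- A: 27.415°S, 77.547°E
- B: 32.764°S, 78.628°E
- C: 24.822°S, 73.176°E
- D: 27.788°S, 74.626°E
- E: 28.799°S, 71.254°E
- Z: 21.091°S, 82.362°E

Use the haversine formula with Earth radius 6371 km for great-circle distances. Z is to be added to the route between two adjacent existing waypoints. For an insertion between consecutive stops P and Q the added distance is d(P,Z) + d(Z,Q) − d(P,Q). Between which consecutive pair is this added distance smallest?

Added distance for inserting Z between each consecutive pair:
A–B: 1601.4 km
B–C: 1346.9 km
C–D: 1747.6 km
D–E: 2140.2 km
Smallest added distance is 1346.9 km, inserting between B and C.

between B and C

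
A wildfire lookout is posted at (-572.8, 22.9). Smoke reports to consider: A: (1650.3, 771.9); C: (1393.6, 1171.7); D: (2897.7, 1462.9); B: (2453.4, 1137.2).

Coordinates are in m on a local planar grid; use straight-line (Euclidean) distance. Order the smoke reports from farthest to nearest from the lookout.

D, B, A, C

Computing each straight-line distance from (-572.8, 22.9):
D (2897.7, 1462.9): 3757.4 m
B (2453.4, 1137.2): 3224.8 m
A (1650.3, 771.9): 2345.9 m
C (1393.6, 1171.7): 2277.4 m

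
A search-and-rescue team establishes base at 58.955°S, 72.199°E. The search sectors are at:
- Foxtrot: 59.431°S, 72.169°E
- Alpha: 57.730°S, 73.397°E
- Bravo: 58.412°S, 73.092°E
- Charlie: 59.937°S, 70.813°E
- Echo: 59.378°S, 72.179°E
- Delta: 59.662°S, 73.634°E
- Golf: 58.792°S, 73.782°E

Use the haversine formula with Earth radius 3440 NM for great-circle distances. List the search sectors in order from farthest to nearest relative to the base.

Computing each great-circle distance from 58.955°S, 72.199°E:
Alpha 57.730°S, 73.397°E: 82.7 NM
Charlie 59.937°S, 70.813°E: 72.6 NM
Delta 59.662°S, 73.634°E: 61.1 NM
Golf 58.792°S, 73.782°E: 50.1 NM
Bravo 58.412°S, 73.092°E: 42.9 NM
Foxtrot 59.431°S, 72.169°E: 28.6 NM
Echo 59.378°S, 72.179°E: 25.4 NM

Alpha, Charlie, Delta, Golf, Bravo, Foxtrot, Echo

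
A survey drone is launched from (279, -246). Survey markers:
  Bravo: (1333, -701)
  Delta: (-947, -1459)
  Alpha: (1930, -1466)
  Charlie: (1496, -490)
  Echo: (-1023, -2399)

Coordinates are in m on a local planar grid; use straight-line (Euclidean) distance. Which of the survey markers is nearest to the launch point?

Bravo

Distance to each, sorted:
Bravo: 1148.0 m
Charlie: 1241.2 m
Delta: 1724.7 m
Alpha: 2052.9 m
Echo: 2516.1 m
The nearest is Bravo at 1148.0 m.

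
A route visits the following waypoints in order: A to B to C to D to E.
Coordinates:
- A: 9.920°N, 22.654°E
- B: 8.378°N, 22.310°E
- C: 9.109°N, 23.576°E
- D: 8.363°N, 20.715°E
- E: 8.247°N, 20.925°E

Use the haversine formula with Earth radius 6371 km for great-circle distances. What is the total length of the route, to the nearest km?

Leg distances:
A→B: 175.6 km  (cumulative 175.6 km)
B→C: 161.1 km  (cumulative 336.7 km)
C→D: 325.2 km  (cumulative 661.9 km)
D→E: 26.5 km  (cumulative 688.4 km)
Total route length ≈ 688 km.

688 km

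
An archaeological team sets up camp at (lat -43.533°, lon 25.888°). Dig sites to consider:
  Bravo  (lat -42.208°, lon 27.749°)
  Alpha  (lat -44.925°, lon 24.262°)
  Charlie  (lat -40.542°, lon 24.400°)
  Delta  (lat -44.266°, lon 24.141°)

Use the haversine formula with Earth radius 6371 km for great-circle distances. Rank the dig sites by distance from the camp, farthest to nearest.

Distances from the camp:
Charlie (lat -40.542°, lon 24.400°): 354.5 km
Bravo (lat -42.208°, lon 27.749°): 211.4 km
Alpha (lat -44.925°, lon 24.262°): 201.8 km
Delta (lat -44.266°, lon 24.141°): 162.0 km

Charlie, Bravo, Alpha, Delta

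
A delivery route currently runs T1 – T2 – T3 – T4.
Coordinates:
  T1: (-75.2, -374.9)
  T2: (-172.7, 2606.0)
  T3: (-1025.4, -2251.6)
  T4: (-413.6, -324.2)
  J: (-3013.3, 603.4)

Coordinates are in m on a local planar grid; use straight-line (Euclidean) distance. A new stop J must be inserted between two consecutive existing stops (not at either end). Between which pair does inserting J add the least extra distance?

between T2 and T3

Added distance for inserting J between each consecutive pair:
T1–T2: 3589.7 m
T2–T3: 2022.6 m
T3–T4: 4217.0 m
Smallest added distance is 2022.6 m, inserting between T2 and T3.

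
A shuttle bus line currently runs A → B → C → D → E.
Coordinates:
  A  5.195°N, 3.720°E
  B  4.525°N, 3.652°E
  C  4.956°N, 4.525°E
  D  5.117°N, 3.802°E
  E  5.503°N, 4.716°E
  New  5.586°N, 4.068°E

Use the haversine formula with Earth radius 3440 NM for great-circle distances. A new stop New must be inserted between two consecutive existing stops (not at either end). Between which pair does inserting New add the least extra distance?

Added distance for inserting New between each consecutive pair:
A–B: 59.3 NM
B–C: 56.8 NM
C–D: 34.7 NM
D–E: 12.0 NM
Smallest added distance is 12.0 NM, inserting between D and E.

between D and E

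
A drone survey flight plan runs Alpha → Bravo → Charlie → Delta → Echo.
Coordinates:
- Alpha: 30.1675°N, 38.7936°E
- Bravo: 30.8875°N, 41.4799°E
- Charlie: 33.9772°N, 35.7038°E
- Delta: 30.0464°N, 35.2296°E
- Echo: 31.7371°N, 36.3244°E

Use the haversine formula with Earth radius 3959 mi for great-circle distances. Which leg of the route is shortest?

Leg distances:
Alpha→Bravo: 167.4 mi
Bravo→Charlie: 398.7 mi
Charlie→Delta: 273.0 mi
Delta→Echo: 133.6 mi
The shortest leg is Delta–Echo at 133.6 mi.

Delta–Echo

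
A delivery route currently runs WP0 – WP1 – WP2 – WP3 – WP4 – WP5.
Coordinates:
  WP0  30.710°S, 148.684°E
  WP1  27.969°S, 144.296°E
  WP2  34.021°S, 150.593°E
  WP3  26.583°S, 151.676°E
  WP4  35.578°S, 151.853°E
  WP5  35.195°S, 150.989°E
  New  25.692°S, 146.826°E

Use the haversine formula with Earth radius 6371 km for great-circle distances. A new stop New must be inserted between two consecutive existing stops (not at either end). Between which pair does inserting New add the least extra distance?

Added distance for inserting New between each consecutive pair:
WP0–WP1: 420.2 km
WP1–WP2: 449.8 km
WP2–WP3: 655.2 km
WP3–WP4: 693.2 km
WP4–WP5: 2239.4 km
Smallest added distance is 420.2 km, inserting between WP0 and WP1.

between WP0 and WP1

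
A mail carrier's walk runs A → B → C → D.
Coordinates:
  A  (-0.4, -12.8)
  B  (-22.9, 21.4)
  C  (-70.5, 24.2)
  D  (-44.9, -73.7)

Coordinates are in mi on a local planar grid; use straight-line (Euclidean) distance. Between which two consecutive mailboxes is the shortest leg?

A–B

Leg distances:
A→B: 40.9 mi
B→C: 47.7 mi
C→D: 101.2 mi
The shortest leg is A–B at 40.9 mi.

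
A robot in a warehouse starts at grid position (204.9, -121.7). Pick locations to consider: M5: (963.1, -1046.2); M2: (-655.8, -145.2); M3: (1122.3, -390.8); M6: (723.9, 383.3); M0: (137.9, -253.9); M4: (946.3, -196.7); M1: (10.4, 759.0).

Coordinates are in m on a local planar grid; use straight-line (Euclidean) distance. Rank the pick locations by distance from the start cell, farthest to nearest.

Distance from the start cell at (204.9, -121.7) to each:
M5 (963.1, -1046.2): 1195.6 m
M3 (1122.3, -390.8): 956.1 m
M1 (10.4, 759.0): 901.9 m
M2 (-655.8, -145.2): 861.0 m
M4 (946.3, -196.7): 745.2 m
M6 (723.9, 383.3): 724.1 m
M0 (137.9, -253.9): 148.2 m

M5, M3, M1, M2, M4, M6, M0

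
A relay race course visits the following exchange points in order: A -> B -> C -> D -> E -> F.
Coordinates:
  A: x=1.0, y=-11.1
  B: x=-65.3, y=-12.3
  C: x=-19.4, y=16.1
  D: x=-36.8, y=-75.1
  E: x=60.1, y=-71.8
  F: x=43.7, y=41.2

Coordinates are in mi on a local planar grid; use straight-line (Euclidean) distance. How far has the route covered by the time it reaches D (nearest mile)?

Leg distances:
A→B: 66.3 mi  (cumulative 66.3 mi)
B→C: 54.0 mi  (cumulative 120.3 mi)
C→D: 92.8 mi  (cumulative 213.1 mi)
Cumulative distance at D ≈ 213 mi.

213 mi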